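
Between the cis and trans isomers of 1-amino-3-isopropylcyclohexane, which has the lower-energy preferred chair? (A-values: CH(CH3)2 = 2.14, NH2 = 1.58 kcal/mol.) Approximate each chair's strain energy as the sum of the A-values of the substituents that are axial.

cis

At 1,3 positions (parity same): cis → (e,e or a,a); trans → (a,e or e,a).
Best chair for cis: E = 0.00 kcal/mol; best chair for trans: E = 1.58 kcal/mol.
The cis isomer is lower by 1.58 kcal/mol.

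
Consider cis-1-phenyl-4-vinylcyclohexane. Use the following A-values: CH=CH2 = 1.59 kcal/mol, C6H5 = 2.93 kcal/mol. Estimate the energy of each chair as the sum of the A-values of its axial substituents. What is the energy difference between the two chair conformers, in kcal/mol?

C1 and C4 have opposite parity, so for the cis isomer the two substituents are one axial and one equatorial in each chair.
Chair I (vinyl axial, phenyl equatorial): E = 1.59 kcal/mol.
Chair II (vinyl equatorial, phenyl axial): E = 2.93 kcal/mol.
ΔE = 2.93 − 1.59 = 1.34 kcal/mol; chair I is more stable.

1.34 kcal/mol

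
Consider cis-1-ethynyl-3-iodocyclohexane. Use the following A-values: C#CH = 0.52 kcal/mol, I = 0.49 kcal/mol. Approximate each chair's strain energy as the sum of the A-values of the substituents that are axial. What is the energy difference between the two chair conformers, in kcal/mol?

C1 and C3 have the same parity, so for the cis isomer the two substituents are e,e in one chair and a,a in the other.
Chair I (ethynyl axial, iodo axial): E = 1.01 kcal/mol.
Chair II (ethynyl equatorial, iodo equatorial): E = 0.00 kcal/mol.
ΔE = 1.01 − 0.00 = 1.01 kcal/mol; chair II is more stable.

1.01 kcal/mol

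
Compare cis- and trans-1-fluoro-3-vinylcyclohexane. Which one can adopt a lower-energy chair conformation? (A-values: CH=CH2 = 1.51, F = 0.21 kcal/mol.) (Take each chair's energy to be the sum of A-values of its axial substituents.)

cis

At 1,3 positions (parity same): cis → (e,e or a,a); trans → (a,e or e,a).
Best chair for cis: E = 0.00 kcal/mol; best chair for trans: E = 0.21 kcal/mol.
The cis isomer is lower by 0.21 kcal/mol.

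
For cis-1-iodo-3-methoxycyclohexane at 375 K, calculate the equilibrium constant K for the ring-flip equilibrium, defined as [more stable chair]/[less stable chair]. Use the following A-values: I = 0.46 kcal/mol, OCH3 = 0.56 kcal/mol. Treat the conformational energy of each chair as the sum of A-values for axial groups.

K ≈ 3.93

C1 and C3 have the same parity, so for the cis isomer the two substituents are e,e in one chair and a,a in the other.
Chair I (iodo axial, methoxy axial): E = 1.02 kcal/mol; chair II (iodo equatorial, methoxy equatorial): E = 0.00 kcal/mol.
ΔG = 1.02 kcal/mol between the two chairs.
K = exp(ΔG/RT) with R = 1.987×10⁻³ kcal mol⁻¹ K⁻¹ and T = 375 K gives K ≈ 3.93.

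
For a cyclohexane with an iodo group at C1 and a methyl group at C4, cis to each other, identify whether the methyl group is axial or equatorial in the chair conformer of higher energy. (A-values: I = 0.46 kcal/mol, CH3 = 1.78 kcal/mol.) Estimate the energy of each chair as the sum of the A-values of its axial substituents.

C1 and C4 have opposite parity, so for the cis isomer the two substituents are one axial and one equatorial in each chair.
Chair I (iodo axial, methyl equatorial): E = 0.46 kcal/mol.
Chair II (iodo equatorial, methyl axial): E = 1.78 kcal/mol.
Chair II is the less stable (higher-energy) conformer, and in that chair the methyl group is axial.

axial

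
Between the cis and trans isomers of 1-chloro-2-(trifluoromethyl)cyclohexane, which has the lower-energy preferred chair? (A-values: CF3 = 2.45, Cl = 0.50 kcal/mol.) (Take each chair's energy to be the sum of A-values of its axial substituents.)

At 1,2 positions (parity opposite): cis → (a,e or e,a); trans → (e,e or a,a).
Best chair for cis: E = 0.50 kcal/mol; best chair for trans: E = 0.00 kcal/mol.
The trans isomer is lower by 0.50 kcal/mol.

trans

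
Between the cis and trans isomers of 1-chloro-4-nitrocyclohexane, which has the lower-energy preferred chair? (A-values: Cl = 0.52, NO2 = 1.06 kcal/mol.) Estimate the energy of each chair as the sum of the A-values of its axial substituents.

At 1,4 positions (parity opposite): cis → (a,e or e,a); trans → (e,e or a,a).
Best chair for cis: E = 0.52 kcal/mol; best chair for trans: E = 0.00 kcal/mol.
The trans isomer is lower by 0.52 kcal/mol.

trans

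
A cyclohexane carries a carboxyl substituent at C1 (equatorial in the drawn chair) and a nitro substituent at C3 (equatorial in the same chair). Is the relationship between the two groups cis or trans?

cis

C1 and C3 have the same parity, so their axial bonds point in the same direction.
With same-parity carbons, two substituents on the same face are both axial or both equatorial; opposite faces give one of each.
Here the groups are equatorial/equatorial → same face → cis.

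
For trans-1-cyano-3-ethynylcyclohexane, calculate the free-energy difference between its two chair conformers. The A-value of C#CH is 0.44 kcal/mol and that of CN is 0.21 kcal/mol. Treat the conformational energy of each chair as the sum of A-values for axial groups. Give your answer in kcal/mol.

0.23 kcal/mol

C1 and C3 have the same parity, so for the trans isomer the two substituents are one axial and one equatorial in each chair.
Chair I (ethynyl axial, cyano equatorial): E = 0.44 kcal/mol.
Chair II (ethynyl equatorial, cyano axial): E = 0.21 kcal/mol.
ΔE = 0.44 − 0.21 = 0.23 kcal/mol; chair II is more stable.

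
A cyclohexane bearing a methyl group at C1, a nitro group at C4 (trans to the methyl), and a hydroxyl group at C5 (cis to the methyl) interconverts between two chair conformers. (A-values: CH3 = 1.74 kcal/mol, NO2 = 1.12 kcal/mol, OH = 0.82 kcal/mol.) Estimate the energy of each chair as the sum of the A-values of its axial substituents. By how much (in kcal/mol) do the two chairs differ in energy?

Chair I (methyl axial, nitro axial, hydroxyl axial): E = 3.68 kcal/mol.
Chair II (methyl equatorial, nitro equatorial, hydroxyl equatorial): E = 0.00 kcal/mol.
ΔE = 3.68 − 0.00 = 3.68 kcal/mol; chair II is more stable.

3.68 kcal/mol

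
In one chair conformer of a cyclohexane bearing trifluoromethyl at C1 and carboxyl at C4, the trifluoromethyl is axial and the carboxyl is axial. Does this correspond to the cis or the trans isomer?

C1 and C4 have opposite parity, so their axial bonds point in opposite directions.
With opposite-parity carbons, two substituents on the same face are one axial and one equatorial; opposite faces give both axial or both equatorial.
Here the groups are axial/axial → opposite face → trans.

trans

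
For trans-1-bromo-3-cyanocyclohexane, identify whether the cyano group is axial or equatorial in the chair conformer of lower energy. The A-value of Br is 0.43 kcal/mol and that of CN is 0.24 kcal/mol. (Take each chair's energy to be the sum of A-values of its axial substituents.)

C1 and C3 have the same parity, so for the trans isomer the two substituents are one axial and one equatorial in each chair.
Chair I (bromo axial, cyano equatorial): E = 0.43 kcal/mol.
Chair II (bromo equatorial, cyano axial): E = 0.24 kcal/mol.
Chair II is the more stable (lower-energy) conformer, and in that chair the cyano group is axial.

axial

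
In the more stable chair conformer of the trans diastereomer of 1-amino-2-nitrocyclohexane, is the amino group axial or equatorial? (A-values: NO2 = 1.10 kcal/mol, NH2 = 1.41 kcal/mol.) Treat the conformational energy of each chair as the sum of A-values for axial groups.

C1 and C2 have opposite parity, so for the trans isomer the two substituents are e,e in one chair and a,a in the other.
Chair I (nitro axial, amino axial): E = 2.51 kcal/mol.
Chair II (nitro equatorial, amino equatorial): E = 0.00 kcal/mol.
Chair II is the more stable (lower-energy) conformer, and in that chair the amino group is equatorial.

equatorial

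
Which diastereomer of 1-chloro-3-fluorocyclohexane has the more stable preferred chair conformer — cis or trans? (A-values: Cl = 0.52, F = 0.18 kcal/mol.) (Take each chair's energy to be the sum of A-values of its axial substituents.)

At 1,3 positions (parity same): cis → (e,e or a,a); trans → (a,e or e,a).
Best chair for cis: E = 0.00 kcal/mol; best chair for trans: E = 0.18 kcal/mol.
The cis isomer is lower by 0.18 kcal/mol.

cis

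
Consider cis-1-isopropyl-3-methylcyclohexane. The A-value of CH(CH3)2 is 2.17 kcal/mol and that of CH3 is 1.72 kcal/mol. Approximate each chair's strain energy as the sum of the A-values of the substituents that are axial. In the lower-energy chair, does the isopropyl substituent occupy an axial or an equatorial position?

C1 and C3 have the same parity, so for the cis isomer the two substituents are e,e in one chair and a,a in the other.
Chair I (isopropyl axial, methyl axial): E = 3.89 kcal/mol.
Chair II (isopropyl equatorial, methyl equatorial): E = 0.00 kcal/mol.
Chair II is the more stable (lower-energy) conformer, and in that chair the isopropyl group is equatorial.

equatorial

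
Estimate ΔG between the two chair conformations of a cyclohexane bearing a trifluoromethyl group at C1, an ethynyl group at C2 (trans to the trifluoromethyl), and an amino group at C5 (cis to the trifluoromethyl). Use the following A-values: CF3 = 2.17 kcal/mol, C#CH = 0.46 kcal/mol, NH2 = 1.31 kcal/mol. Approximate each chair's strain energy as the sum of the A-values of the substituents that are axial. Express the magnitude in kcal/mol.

Chair I (trifluoromethyl axial, ethynyl axial, amino axial): E = 3.94 kcal/mol.
Chair II (trifluoromethyl equatorial, ethynyl equatorial, amino equatorial): E = 0.00 kcal/mol.
ΔE = 3.94 − 0.00 = 3.94 kcal/mol; chair II is more stable.

3.94 kcal/mol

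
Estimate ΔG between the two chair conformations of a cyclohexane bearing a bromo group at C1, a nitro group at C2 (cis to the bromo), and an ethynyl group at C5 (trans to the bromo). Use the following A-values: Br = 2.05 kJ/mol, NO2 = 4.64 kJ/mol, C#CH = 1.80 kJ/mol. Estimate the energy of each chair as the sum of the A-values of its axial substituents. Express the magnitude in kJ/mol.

4.39 kJ/mol

Chair I (bromo axial, nitro equatorial, ethynyl equatorial): E = 2.05 kJ/mol.
Chair II (bromo equatorial, nitro axial, ethynyl axial): E = 6.44 kJ/mol.
ΔE = 6.44 − 2.05 = 4.39 kJ/mol; chair I is more stable.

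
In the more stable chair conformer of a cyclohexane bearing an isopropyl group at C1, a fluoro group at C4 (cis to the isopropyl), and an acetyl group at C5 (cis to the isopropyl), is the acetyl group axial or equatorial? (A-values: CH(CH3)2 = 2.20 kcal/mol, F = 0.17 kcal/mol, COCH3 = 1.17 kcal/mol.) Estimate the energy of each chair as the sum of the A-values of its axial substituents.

Chair I (isopropyl axial, fluoro equatorial, acetyl axial): E = 3.37 kcal/mol.
Chair II (isopropyl equatorial, fluoro axial, acetyl equatorial): E = 0.17 kcal/mol.
Chair II is the more stable (lower-energy) conformer, and in that chair the acetyl group is equatorial.

equatorial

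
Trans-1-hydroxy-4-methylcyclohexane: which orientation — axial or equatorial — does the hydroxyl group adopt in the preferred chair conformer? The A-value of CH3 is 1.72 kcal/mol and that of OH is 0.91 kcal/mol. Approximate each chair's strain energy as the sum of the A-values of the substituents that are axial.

C1 and C4 have opposite parity, so for the trans isomer the two substituents are e,e in one chair and a,a in the other.
Chair I (methyl axial, hydroxyl axial): E = 2.63 kcal/mol.
Chair II (methyl equatorial, hydroxyl equatorial): E = 0.00 kcal/mol.
Chair II is the more stable (lower-energy) conformer, and in that chair the hydroxyl group is equatorial.

equatorial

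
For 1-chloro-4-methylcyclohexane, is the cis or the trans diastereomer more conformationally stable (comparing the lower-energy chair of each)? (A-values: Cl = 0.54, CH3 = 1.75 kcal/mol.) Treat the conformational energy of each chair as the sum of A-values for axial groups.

trans

At 1,4 positions (parity opposite): cis → (a,e or e,a); trans → (e,e or a,a).
Best chair for cis: E = 0.54 kcal/mol; best chair for trans: E = 0.00 kcal/mol.
The trans isomer is lower by 0.54 kcal/mol.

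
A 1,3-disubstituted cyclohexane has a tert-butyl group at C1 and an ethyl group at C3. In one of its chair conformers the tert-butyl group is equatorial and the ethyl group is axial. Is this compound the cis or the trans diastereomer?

C1 and C3 have the same parity, so their axial bonds point in the same direction.
With same-parity carbons, two substituents on the same face are both axial or both equatorial; opposite faces give one of each.
Here the groups are equatorial/axial → opposite face → trans.

trans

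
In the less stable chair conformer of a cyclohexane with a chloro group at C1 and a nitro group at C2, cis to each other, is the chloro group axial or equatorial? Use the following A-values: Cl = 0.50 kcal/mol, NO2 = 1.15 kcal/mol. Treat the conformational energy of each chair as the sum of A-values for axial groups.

equatorial

C1 and C2 have opposite parity, so for the cis isomer the two substituents are one axial and one equatorial in each chair.
Chair I (chloro axial, nitro equatorial): E = 0.50 kcal/mol.
Chair II (chloro equatorial, nitro axial): E = 1.15 kcal/mol.
Chair II is the less stable (higher-energy) conformer, and in that chair the chloro group is equatorial.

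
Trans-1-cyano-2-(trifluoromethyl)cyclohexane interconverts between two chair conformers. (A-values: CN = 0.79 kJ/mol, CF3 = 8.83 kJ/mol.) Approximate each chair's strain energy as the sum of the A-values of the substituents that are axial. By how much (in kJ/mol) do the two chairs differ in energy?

9.62 kJ/mol

C1 and C2 have opposite parity, so for the trans isomer the two substituents are e,e in one chair and a,a in the other.
Chair I (cyano axial, trifluoromethyl axial): E = 9.62 kJ/mol.
Chair II (cyano equatorial, trifluoromethyl equatorial): E = 0.00 kJ/mol.
ΔE = 9.62 − 0.00 = 9.62 kJ/mol; chair II is more stable.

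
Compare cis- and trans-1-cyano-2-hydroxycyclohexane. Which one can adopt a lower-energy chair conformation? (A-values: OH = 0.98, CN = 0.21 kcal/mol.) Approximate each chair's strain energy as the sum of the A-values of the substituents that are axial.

trans

At 1,2 positions (parity opposite): cis → (a,e or e,a); trans → (e,e or a,a).
Best chair for cis: E = 0.21 kcal/mol; best chair for trans: E = 0.00 kcal/mol.
The trans isomer is lower by 0.21 kcal/mol.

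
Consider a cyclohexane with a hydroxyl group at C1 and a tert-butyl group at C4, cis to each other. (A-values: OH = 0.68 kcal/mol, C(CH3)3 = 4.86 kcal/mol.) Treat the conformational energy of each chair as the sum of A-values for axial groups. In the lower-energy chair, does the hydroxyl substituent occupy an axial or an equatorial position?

C1 and C4 have opposite parity, so for the cis isomer the two substituents are one axial and one equatorial in each chair.
Chair I (hydroxyl axial, tert-butyl equatorial): E = 0.68 kcal/mol.
Chair II (hydroxyl equatorial, tert-butyl axial): E = 4.86 kcal/mol.
Chair I is the more stable (lower-energy) conformer, and in that chair the hydroxyl group is axial.

axial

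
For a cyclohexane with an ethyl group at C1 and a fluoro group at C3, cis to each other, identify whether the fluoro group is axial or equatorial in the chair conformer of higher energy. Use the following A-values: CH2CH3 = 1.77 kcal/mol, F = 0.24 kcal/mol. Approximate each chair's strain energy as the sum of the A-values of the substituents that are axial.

axial

C1 and C3 have the same parity, so for the cis isomer the two substituents are e,e in one chair and a,a in the other.
Chair I (ethyl axial, fluoro axial): E = 2.01 kcal/mol.
Chair II (ethyl equatorial, fluoro equatorial): E = 0.00 kcal/mol.
Chair I is the less stable (higher-energy) conformer, and in that chair the fluoro group is axial.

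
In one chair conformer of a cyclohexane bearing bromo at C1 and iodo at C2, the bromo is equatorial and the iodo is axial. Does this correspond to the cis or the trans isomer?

cis

C1 and C2 have opposite parity, so their axial bonds point in opposite directions.
With opposite-parity carbons, two substituents on the same face are one axial and one equatorial; opposite faces give both axial or both equatorial.
Here the groups are equatorial/axial → same face → cis.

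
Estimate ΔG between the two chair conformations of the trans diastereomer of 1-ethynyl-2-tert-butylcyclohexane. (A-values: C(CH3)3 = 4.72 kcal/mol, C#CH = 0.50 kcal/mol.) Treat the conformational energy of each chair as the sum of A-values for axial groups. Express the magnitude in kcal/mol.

C1 and C2 have opposite parity, so for the trans isomer the two substituents are e,e in one chair and a,a in the other.
Chair I (tert-butyl axial, ethynyl axial): E = 5.22 kcal/mol.
Chair II (tert-butyl equatorial, ethynyl equatorial): E = 0.00 kcal/mol.
ΔE = 5.22 − 0.00 = 5.22 kcal/mol; chair II is more stable.

5.22 kcal/mol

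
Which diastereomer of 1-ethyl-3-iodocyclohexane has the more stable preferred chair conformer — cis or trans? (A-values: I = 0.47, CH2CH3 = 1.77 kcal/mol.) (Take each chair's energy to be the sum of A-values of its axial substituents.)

cis

At 1,3 positions (parity same): cis → (e,e or a,a); trans → (a,e or e,a).
Best chair for cis: E = 0.00 kcal/mol; best chair for trans: E = 0.47 kcal/mol.
The cis isomer is lower by 0.47 kcal/mol.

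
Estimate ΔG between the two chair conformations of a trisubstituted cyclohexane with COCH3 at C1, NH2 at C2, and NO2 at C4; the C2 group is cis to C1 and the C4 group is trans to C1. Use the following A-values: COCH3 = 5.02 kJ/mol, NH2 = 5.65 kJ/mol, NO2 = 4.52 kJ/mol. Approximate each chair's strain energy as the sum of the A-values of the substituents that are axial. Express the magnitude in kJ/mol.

Chair I (acetyl axial, amino equatorial, nitro axial): E = 9.54 kJ/mol.
Chair II (acetyl equatorial, amino axial, nitro equatorial): E = 5.65 kJ/mol.
ΔE = 9.54 − 5.65 = 3.89 kJ/mol; chair II is more stable.

3.89 kJ/mol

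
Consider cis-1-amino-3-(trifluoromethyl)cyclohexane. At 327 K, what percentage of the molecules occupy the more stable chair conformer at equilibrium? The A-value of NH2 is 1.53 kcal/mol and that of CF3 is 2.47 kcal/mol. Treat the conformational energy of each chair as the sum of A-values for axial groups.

C1 and C3 have the same parity, so for the cis isomer the two substituents are e,e in one chair and a,a in the other.
Chair I (amino axial, trifluoromethyl axial): E = 4.00 kcal/mol; chair II (amino equatorial, trifluoromethyl equatorial): E = 0.00 kcal/mol.
ΔG = 4.00 kcal/mol between the two chairs.
K = exp(ΔG/RT) with R = 1.987×10⁻³ kcal mol⁻¹ K⁻¹ and T = 327 K gives K ≈ 472.
Fraction in the lower-energy chair = K/(K+1) = 99.8%.

99.8%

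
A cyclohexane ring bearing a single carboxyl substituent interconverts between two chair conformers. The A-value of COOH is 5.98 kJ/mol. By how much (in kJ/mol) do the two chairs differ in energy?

A monosubstituted cyclohexane has one chair with the carboxyl group axial (E = A = 5.98 kJ/mol) and one with it equatorial (E = 0).
ΔE = 5.98 − 0 = 5.98 kJ/mol.

5.98 kJ/mol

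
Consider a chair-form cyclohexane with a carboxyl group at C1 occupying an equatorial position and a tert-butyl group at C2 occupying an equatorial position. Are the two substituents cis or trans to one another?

C1 and C2 have opposite parity, so their axial bonds point in opposite directions.
With opposite-parity carbons, two substituents on the same face are one axial and one equatorial; opposite faces give both axial or both equatorial.
Here the groups are equatorial/equatorial → opposite face → trans.

trans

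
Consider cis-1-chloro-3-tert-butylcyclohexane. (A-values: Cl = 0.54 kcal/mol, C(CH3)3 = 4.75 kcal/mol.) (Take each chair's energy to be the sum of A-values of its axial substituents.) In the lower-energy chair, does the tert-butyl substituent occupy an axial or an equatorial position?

equatorial

C1 and C3 have the same parity, so for the cis isomer the two substituents are e,e in one chair and a,a in the other.
Chair I (chloro axial, tert-butyl axial): E = 5.29 kcal/mol.
Chair II (chloro equatorial, tert-butyl equatorial): E = 0.00 kcal/mol.
Chair II is the more stable (lower-energy) conformer, and in that chair the tert-butyl group is equatorial.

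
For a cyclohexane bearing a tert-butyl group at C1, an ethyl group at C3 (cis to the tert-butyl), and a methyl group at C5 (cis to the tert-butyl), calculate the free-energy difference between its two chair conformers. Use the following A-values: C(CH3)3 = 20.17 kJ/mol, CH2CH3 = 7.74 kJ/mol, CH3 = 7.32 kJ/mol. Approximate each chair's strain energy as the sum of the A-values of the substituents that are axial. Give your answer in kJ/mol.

Chair I (tert-butyl axial, ethyl axial, methyl axial): E = 35.23 kJ/mol.
Chair II (tert-butyl equatorial, ethyl equatorial, methyl equatorial): E = 0.00 kJ/mol.
ΔE = 35.23 − 0.00 = 35.23 kJ/mol; chair II is more stable.

35.23 kJ/mol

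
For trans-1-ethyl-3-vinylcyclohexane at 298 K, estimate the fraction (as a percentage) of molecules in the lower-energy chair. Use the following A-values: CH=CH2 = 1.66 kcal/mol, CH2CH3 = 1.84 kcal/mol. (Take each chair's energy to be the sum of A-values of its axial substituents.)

C1 and C3 have the same parity, so for the trans isomer the two substituents are one axial and one equatorial in each chair.
Chair I (vinyl axial, ethyl equatorial): E = 1.66 kcal/mol; chair II (vinyl equatorial, ethyl axial): E = 1.84 kcal/mol.
ΔG = 0.18 kcal/mol between the two chairs.
K = exp(ΔG/RT) with R = 1.987×10⁻³ kcal mol⁻¹ K⁻¹ and T = 298 K gives K ≈ 1.36.
Fraction in the lower-energy chair = K/(K+1) = 57.5%.

57.5%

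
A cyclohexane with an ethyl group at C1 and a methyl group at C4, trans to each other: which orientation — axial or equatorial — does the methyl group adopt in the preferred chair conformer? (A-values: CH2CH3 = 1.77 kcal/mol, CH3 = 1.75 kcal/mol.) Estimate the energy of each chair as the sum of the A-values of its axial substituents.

C1 and C4 have opposite parity, so for the trans isomer the two substituents are e,e in one chair and a,a in the other.
Chair I (ethyl axial, methyl axial): E = 3.52 kcal/mol.
Chair II (ethyl equatorial, methyl equatorial): E = 0.00 kcal/mol.
Chair II is the more stable (lower-energy) conformer, and in that chair the methyl group is equatorial.

equatorial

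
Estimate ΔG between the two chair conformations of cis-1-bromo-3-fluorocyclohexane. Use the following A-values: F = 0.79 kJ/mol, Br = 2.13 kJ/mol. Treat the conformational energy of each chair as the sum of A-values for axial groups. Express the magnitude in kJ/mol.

C1 and C3 have the same parity, so for the cis isomer the two substituents are e,e in one chair and a,a in the other.
Chair I (fluoro axial, bromo axial): E = 2.92 kJ/mol.
Chair II (fluoro equatorial, bromo equatorial): E = 0.00 kJ/mol.
ΔE = 2.92 − 0.00 = 2.92 kJ/mol; chair II is more stable.

2.92 kJ/mol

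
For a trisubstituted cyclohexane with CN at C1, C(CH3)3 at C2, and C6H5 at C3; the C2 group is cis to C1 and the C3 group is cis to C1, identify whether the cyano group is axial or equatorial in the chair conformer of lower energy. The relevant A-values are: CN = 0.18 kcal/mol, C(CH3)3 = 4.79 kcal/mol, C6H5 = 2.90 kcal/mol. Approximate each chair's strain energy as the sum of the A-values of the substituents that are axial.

axial

Chair I (cyano axial, tert-butyl equatorial, phenyl axial): E = 3.08 kcal/mol.
Chair II (cyano equatorial, tert-butyl axial, phenyl equatorial): E = 4.79 kcal/mol.
Chair I is the more stable (lower-energy) conformer, and in that chair the cyano group is axial.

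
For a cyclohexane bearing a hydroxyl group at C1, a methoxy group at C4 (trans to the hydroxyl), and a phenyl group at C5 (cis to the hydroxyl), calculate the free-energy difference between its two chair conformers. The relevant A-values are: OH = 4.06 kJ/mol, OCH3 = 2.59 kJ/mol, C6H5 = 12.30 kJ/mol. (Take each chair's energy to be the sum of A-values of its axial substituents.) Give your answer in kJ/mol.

18.95 kJ/mol

Chair I (hydroxyl axial, methoxy axial, phenyl axial): E = 18.95 kJ/mol.
Chair II (hydroxyl equatorial, methoxy equatorial, phenyl equatorial): E = 0.00 kJ/mol.
ΔE = 18.95 − 0.00 = 18.95 kJ/mol; chair II is more stable.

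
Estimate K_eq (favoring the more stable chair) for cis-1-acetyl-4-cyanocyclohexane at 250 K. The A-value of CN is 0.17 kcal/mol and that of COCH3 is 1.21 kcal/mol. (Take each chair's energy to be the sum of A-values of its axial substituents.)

C1 and C4 have opposite parity, so for the cis isomer the two substituents are one axial and one equatorial in each chair.
Chair I (cyano axial, acetyl equatorial): E = 0.17 kcal/mol; chair II (cyano equatorial, acetyl axial): E = 1.21 kcal/mol.
ΔG = 1.04 kcal/mol between the two chairs.
K = exp(ΔG/RT) with R = 1.987×10⁻³ kcal mol⁻¹ K⁻¹ and T = 250 K gives K ≈ 8.11.

K ≈ 8.11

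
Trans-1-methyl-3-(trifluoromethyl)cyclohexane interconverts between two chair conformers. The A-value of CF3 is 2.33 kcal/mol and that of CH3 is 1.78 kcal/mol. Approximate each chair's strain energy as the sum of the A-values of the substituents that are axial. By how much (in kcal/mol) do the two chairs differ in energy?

0.55 kcal/mol

C1 and C3 have the same parity, so for the trans isomer the two substituents are one axial and one equatorial in each chair.
Chair I (trifluoromethyl axial, methyl equatorial): E = 2.33 kcal/mol.
Chair II (trifluoromethyl equatorial, methyl axial): E = 1.78 kcal/mol.
ΔE = 2.33 − 1.78 = 0.55 kcal/mol; chair II is more stable.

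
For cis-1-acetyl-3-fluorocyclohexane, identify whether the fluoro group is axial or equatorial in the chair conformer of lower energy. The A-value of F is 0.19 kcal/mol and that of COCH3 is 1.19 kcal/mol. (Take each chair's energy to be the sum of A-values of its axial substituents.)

C1 and C3 have the same parity, so for the cis isomer the two substituents are e,e in one chair and a,a in the other.
Chair I (fluoro axial, acetyl axial): E = 1.38 kcal/mol.
Chair II (fluoro equatorial, acetyl equatorial): E = 0.00 kcal/mol.
Chair II is the more stable (lower-energy) conformer, and in that chair the fluoro group is equatorial.

equatorial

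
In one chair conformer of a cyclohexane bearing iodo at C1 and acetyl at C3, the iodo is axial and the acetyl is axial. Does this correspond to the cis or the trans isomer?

C1 and C3 have the same parity, so their axial bonds point in the same direction.
With same-parity carbons, two substituents on the same face are both axial or both equatorial; opposite faces give one of each.
Here the groups are axial/axial → same face → cis.

cis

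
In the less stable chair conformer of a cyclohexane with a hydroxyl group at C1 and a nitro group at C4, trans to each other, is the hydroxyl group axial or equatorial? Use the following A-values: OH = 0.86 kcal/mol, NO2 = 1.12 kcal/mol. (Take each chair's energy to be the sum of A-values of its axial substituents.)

C1 and C4 have opposite parity, so for the trans isomer the two substituents are e,e in one chair and a,a in the other.
Chair I (hydroxyl axial, nitro axial): E = 1.98 kcal/mol.
Chair II (hydroxyl equatorial, nitro equatorial): E = 0.00 kcal/mol.
Chair I is the less stable (higher-energy) conformer, and in that chair the hydroxyl group is axial.

axial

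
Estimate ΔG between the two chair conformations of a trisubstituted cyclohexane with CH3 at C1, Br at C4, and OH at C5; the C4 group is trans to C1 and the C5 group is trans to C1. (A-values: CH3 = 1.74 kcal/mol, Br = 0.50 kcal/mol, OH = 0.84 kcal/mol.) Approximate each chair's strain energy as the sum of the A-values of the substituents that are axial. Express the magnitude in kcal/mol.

1.40 kcal/mol

Chair I (methyl axial, bromo axial, hydroxyl equatorial): E = 2.24 kcal/mol.
Chair II (methyl equatorial, bromo equatorial, hydroxyl axial): E = 0.84 kcal/mol.
ΔE = 2.24 − 0.84 = 1.40 kcal/mol; chair II is more stable.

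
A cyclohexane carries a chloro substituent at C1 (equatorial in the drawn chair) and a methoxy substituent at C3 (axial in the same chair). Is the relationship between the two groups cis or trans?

C1 and C3 have the same parity, so their axial bonds point in the same direction.
With same-parity carbons, two substituents on the same face are both axial or both equatorial; opposite faces give one of each.
Here the groups are equatorial/axial → opposite face → trans.

trans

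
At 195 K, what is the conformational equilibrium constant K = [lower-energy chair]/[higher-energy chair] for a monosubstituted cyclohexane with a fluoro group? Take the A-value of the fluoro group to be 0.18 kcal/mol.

One chair has the fluoro group axial (E = 0.18 kcal/mol) and the other has it equatorial (E = 0).
ΔG = 0.18 kcal/mol between the two chairs.
K = exp(ΔG/RT) with R = 1.987×10⁻³ kcal mol⁻¹ K⁻¹ and T = 195 K gives K ≈ 1.59.

K ≈ 1.59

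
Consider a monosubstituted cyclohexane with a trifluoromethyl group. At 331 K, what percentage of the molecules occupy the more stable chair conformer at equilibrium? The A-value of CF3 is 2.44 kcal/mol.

One chair has the trifluoromethyl group axial (E = 2.44 kcal/mol) and the other has it equatorial (E = 0).
ΔG = 2.44 kcal/mol between the two chairs.
K = exp(ΔG/RT) with R = 1.987×10⁻³ kcal mol⁻¹ K⁻¹ and T = 331 K gives K ≈ 40.9.
Fraction in the lower-energy chair = K/(K+1) = 97.6%.

97.6%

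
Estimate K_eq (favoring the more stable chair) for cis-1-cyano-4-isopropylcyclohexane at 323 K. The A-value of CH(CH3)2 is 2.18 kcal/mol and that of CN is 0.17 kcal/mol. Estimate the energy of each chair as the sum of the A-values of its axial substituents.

C1 and C4 have opposite parity, so for the cis isomer the two substituents are one axial and one equatorial in each chair.
Chair I (isopropyl axial, cyano equatorial): E = 2.18 kcal/mol; chair II (isopropyl equatorial, cyano axial): E = 0.17 kcal/mol.
ΔG = 2.01 kcal/mol between the two chairs.
K = exp(ΔG/RT) with R = 1.987×10⁻³ kcal mol⁻¹ K⁻¹ and T = 323 K gives K ≈ 22.9.

K ≈ 22.9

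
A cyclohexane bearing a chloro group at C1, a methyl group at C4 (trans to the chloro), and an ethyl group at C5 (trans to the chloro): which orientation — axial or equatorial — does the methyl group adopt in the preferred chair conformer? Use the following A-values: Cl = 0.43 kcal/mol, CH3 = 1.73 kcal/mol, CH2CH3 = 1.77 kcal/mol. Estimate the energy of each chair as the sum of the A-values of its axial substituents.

Chair I (chloro axial, methyl axial, ethyl equatorial): E = 2.16 kcal/mol.
Chair II (chloro equatorial, methyl equatorial, ethyl axial): E = 1.77 kcal/mol.
Chair II is the more stable (lower-energy) conformer, and in that chair the methyl group is equatorial.

equatorial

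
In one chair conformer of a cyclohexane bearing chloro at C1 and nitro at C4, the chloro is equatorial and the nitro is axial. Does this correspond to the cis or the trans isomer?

cis

C1 and C4 have opposite parity, so their axial bonds point in opposite directions.
With opposite-parity carbons, two substituents on the same face are one axial and one equatorial; opposite faces give both axial or both equatorial.
Here the groups are equatorial/axial → same face → cis.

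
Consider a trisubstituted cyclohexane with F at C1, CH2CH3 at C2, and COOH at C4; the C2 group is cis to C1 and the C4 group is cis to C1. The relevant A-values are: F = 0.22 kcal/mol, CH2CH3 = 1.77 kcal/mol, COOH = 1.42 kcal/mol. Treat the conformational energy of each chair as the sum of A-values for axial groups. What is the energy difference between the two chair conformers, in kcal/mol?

2.97 kcal/mol

Chair I (fluoro axial, ethyl equatorial, carboxyl equatorial): E = 0.22 kcal/mol.
Chair II (fluoro equatorial, ethyl axial, carboxyl axial): E = 3.19 kcal/mol.
ΔE = 3.19 − 0.22 = 2.97 kcal/mol; chair I is more stable.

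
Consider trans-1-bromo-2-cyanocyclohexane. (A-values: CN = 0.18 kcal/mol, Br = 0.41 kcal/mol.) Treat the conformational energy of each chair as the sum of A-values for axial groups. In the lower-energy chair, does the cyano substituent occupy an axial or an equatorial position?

equatorial

C1 and C2 have opposite parity, so for the trans isomer the two substituents are e,e in one chair and a,a in the other.
Chair I (cyano axial, bromo axial): E = 0.59 kcal/mol.
Chair II (cyano equatorial, bromo equatorial): E = 0.00 kcal/mol.
Chair II is the more stable (lower-energy) conformer, and in that chair the cyano group is equatorial.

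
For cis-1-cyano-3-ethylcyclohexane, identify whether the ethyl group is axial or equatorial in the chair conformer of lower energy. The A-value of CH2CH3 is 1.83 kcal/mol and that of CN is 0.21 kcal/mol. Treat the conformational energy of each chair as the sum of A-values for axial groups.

equatorial

C1 and C3 have the same parity, so for the cis isomer the two substituents are e,e in one chair and a,a in the other.
Chair I (ethyl axial, cyano axial): E = 2.04 kcal/mol.
Chair II (ethyl equatorial, cyano equatorial): E = 0.00 kcal/mol.
Chair II is the more stable (lower-energy) conformer, and in that chair the ethyl group is equatorial.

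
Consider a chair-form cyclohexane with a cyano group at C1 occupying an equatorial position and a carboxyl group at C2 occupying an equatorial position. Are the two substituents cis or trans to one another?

trans

C1 and C2 have opposite parity, so their axial bonds point in opposite directions.
With opposite-parity carbons, two substituents on the same face are one axial and one equatorial; opposite faces give both axial or both equatorial.
Here the groups are equatorial/equatorial → opposite face → trans.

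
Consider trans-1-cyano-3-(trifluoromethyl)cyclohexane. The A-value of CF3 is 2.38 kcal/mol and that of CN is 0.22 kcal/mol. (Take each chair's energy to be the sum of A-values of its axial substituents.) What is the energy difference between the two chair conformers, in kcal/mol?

C1 and C3 have the same parity, so for the trans isomer the two substituents are one axial and one equatorial in each chair.
Chair I (trifluoromethyl axial, cyano equatorial): E = 2.38 kcal/mol.
Chair II (trifluoromethyl equatorial, cyano axial): E = 0.22 kcal/mol.
ΔE = 2.38 − 0.22 = 2.16 kcal/mol; chair II is more stable.

2.16 kcal/mol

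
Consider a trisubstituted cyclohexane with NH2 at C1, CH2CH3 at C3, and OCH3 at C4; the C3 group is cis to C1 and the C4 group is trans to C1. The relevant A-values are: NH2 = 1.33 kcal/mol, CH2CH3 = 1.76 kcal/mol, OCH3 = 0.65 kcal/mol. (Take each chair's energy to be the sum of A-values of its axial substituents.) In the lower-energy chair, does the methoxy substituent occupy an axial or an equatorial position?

equatorial

Chair I (amino axial, ethyl axial, methoxy axial): E = 3.74 kcal/mol.
Chair II (amino equatorial, ethyl equatorial, methoxy equatorial): E = 0.00 kcal/mol.
Chair II is the more stable (lower-energy) conformer, and in that chair the methoxy group is equatorial.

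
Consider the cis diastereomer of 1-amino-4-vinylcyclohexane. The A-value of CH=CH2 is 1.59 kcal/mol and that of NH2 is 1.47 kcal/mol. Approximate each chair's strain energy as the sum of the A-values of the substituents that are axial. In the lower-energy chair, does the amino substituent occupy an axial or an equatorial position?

axial

C1 and C4 have opposite parity, so for the cis isomer the two substituents are one axial and one equatorial in each chair.
Chair I (vinyl axial, amino equatorial): E = 1.59 kcal/mol.
Chair II (vinyl equatorial, amino axial): E = 1.47 kcal/mol.
Chair II is the more stable (lower-energy) conformer, and in that chair the amino group is axial.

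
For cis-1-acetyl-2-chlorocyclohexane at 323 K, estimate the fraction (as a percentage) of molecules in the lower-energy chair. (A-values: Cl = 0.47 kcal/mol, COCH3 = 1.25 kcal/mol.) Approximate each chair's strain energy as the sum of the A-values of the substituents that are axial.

C1 and C2 have opposite parity, so for the cis isomer the two substituents are one axial and one equatorial in each chair.
Chair I (chloro axial, acetyl equatorial): E = 0.47 kcal/mol; chair II (chloro equatorial, acetyl axial): E = 1.25 kcal/mol.
ΔG = 0.78 kcal/mol between the two chairs.
K = exp(ΔG/RT) with R = 1.987×10⁻³ kcal mol⁻¹ K⁻¹ and T = 323 K gives K ≈ 3.37.
Fraction in the lower-energy chair = K/(K+1) = 77.1%.

77.1%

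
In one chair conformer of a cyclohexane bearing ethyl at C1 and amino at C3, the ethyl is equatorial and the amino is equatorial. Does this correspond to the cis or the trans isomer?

cis

C1 and C3 have the same parity, so their axial bonds point in the same direction.
With same-parity carbons, two substituents on the same face are both axial or both equatorial; opposite faces give one of each.
Here the groups are equatorial/equatorial → same face → cis.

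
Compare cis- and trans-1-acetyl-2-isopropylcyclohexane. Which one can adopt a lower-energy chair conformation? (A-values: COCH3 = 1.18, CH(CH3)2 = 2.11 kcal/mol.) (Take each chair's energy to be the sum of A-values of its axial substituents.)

At 1,2 positions (parity opposite): cis → (a,e or e,a); trans → (e,e or a,a).
Best chair for cis: E = 1.18 kcal/mol; best chair for trans: E = 0.00 kcal/mol.
The trans isomer is lower by 1.18 kcal/mol.

trans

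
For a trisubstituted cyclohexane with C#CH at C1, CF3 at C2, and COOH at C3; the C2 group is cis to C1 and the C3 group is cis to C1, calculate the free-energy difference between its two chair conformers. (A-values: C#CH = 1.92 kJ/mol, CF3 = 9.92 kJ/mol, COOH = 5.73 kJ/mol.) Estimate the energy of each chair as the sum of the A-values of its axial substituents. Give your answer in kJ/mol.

Chair I (ethynyl axial, trifluoromethyl equatorial, carboxyl axial): E = 7.65 kJ/mol.
Chair II (ethynyl equatorial, trifluoromethyl axial, carboxyl equatorial): E = 9.92 kJ/mol.
ΔE = 9.92 − 7.65 = 2.27 kJ/mol; chair I is more stable.

2.27 kJ/mol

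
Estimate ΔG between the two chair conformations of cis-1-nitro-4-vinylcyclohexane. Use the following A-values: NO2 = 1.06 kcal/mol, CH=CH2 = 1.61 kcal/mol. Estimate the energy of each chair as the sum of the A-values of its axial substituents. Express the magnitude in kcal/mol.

0.55 kcal/mol

C1 and C4 have opposite parity, so for the cis isomer the two substituents are one axial and one equatorial in each chair.
Chair I (nitro axial, vinyl equatorial): E = 1.06 kcal/mol.
Chair II (nitro equatorial, vinyl axial): E = 1.61 kcal/mol.
ΔE = 1.61 − 1.06 = 0.55 kcal/mol; chair I is more stable.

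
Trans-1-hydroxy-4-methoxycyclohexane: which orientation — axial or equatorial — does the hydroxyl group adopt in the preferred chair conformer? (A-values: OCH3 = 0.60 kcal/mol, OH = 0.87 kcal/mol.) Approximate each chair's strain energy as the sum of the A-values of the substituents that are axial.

equatorial

C1 and C4 have opposite parity, so for the trans isomer the two substituents are e,e in one chair and a,a in the other.
Chair I (methoxy axial, hydroxyl axial): E = 1.47 kcal/mol.
Chair II (methoxy equatorial, hydroxyl equatorial): E = 0.00 kcal/mol.
Chair II is the more stable (lower-energy) conformer, and in that chair the hydroxyl group is equatorial.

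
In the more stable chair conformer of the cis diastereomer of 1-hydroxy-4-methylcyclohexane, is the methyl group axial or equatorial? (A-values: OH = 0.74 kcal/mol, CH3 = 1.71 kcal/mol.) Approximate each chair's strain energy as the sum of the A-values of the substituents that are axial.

equatorial

C1 and C4 have opposite parity, so for the cis isomer the two substituents are one axial and one equatorial in each chair.
Chair I (hydroxyl axial, methyl equatorial): E = 0.74 kcal/mol.
Chair II (hydroxyl equatorial, methyl axial): E = 1.71 kcal/mol.
Chair I is the more stable (lower-energy) conformer, and in that chair the methyl group is equatorial.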